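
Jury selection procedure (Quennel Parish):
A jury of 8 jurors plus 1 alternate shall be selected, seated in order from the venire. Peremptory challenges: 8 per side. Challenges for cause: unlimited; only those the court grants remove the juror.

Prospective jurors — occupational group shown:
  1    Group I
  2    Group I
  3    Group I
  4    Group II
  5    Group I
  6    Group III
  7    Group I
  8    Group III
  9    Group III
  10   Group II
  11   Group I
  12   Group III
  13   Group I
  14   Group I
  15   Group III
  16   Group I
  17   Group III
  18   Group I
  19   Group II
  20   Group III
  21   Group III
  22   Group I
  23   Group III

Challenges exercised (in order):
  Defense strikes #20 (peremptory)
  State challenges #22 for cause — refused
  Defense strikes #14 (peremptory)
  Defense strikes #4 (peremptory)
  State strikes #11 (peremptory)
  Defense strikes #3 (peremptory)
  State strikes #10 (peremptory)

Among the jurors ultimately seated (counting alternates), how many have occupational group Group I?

Removed: #3, #4, #10, #11, #14, #20.
Seated (9 incl. alternates): #1, #2, #5, #6, #7, #8, #9, #12, #13.
Of those, in Group I: #1, #2, #5, #7, #13 → 5.

5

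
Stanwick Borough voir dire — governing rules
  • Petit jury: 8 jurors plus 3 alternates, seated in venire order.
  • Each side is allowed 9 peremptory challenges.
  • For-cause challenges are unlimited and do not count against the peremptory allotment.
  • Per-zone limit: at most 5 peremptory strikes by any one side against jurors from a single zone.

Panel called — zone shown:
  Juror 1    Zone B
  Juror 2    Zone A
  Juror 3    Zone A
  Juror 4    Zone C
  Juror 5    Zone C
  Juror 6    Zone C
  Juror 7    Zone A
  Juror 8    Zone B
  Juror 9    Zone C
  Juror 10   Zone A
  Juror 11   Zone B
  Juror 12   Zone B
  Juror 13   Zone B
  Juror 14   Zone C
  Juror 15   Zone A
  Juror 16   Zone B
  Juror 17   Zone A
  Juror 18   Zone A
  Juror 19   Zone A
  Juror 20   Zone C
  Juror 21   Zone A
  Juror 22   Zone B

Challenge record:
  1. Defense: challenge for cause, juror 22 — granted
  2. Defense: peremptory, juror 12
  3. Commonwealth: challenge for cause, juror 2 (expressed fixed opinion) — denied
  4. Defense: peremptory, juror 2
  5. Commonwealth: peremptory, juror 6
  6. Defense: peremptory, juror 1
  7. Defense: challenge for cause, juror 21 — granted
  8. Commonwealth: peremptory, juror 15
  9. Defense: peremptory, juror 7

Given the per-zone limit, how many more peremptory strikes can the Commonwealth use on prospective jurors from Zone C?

4

Commonwealth peremptories so far: #6, #15 — 2 of 9 used, 7 left overall.
Against Zone C: #6 — 1 used; per-zone cap 5 leaves 4.
Binding limit: min(7, 4) = 4.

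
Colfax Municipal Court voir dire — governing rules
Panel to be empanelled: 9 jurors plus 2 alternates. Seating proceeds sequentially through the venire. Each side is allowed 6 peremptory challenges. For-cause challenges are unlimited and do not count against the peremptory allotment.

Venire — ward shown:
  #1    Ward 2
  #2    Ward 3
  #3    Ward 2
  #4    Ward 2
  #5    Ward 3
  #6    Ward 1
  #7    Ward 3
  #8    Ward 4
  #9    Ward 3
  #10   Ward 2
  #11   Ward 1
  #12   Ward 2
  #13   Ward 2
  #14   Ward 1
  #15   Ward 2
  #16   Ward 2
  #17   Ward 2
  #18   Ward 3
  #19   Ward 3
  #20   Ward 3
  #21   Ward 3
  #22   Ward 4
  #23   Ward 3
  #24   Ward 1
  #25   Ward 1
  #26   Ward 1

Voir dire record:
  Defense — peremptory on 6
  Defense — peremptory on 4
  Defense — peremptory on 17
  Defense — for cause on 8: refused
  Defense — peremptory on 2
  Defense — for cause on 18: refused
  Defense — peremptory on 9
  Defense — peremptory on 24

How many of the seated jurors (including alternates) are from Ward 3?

Removed: #2, #4, #6, #9, #17, #24.
Seated (11 incl. alternates): #1, #3, #5, #7, #8, #10, #11, #12, #13, #14, #15.
Of those, in Ward 3: #5, #7 → 2.

2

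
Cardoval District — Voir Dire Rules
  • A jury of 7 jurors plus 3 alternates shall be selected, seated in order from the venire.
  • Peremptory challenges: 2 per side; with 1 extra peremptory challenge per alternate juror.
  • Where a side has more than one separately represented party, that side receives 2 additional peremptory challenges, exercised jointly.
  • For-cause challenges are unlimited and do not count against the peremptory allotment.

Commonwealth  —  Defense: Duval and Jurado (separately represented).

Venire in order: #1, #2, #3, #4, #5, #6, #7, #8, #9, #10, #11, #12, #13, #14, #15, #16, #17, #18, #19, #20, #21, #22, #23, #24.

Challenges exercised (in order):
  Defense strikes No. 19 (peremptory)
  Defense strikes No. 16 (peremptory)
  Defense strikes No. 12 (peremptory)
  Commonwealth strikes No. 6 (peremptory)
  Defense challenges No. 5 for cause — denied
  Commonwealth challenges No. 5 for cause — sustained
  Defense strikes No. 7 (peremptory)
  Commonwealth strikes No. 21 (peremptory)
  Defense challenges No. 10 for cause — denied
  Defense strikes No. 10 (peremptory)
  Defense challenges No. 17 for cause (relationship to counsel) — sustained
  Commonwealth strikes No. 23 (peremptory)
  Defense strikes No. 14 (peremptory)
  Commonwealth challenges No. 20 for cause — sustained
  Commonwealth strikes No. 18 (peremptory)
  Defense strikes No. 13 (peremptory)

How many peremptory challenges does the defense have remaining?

0

Defense allotment: 2 base + 1 × 3 alternates + 2 multi-party = 7.
Defense peremptories used: #19, #16, #12, #7, #10, #14, #13 — 7 (for-cause on #5, #10, #17 don't count).
Remaining: 7 − 7 = 0.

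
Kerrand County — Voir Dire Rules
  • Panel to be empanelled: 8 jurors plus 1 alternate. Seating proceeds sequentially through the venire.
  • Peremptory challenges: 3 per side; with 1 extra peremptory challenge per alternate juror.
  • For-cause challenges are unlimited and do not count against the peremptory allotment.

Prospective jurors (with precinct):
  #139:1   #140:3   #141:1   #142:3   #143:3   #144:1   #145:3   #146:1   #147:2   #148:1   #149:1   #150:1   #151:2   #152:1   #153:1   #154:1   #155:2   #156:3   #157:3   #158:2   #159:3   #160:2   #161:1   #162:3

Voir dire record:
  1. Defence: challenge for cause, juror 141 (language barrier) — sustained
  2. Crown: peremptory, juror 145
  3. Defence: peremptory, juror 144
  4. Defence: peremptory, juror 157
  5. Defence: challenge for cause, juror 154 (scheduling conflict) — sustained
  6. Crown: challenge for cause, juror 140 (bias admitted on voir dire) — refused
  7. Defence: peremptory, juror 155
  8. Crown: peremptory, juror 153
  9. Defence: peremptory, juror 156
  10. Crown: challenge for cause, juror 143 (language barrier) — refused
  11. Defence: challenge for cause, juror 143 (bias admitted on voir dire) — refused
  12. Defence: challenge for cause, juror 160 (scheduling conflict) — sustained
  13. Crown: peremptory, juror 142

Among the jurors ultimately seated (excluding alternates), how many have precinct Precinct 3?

Removed: #141, #142, #144, #145, #153, #154, #155, #156, #157, #160.
Seated jurors 1–8: #139, #140, #143, #146, #147, #148, #149, #150 (alternates #151 not counted).
Of those, in Precinct 3: #140, #143 → 2.

2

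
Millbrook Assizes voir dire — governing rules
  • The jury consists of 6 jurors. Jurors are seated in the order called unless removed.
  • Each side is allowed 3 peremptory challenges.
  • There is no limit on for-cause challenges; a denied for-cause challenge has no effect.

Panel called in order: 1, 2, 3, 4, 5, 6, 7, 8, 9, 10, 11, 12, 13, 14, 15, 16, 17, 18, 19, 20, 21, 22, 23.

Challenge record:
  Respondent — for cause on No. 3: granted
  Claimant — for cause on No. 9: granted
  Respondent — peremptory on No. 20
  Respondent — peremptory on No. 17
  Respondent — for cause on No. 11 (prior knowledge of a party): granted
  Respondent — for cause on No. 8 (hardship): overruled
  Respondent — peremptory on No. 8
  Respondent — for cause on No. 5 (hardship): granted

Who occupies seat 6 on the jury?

10

Removed: #3, #5, #8, #9, #11, #17, #20.
Seating in order: seats 1–6 → #1, #2, #4, #6, #7, #10.
So seat 6 is #10.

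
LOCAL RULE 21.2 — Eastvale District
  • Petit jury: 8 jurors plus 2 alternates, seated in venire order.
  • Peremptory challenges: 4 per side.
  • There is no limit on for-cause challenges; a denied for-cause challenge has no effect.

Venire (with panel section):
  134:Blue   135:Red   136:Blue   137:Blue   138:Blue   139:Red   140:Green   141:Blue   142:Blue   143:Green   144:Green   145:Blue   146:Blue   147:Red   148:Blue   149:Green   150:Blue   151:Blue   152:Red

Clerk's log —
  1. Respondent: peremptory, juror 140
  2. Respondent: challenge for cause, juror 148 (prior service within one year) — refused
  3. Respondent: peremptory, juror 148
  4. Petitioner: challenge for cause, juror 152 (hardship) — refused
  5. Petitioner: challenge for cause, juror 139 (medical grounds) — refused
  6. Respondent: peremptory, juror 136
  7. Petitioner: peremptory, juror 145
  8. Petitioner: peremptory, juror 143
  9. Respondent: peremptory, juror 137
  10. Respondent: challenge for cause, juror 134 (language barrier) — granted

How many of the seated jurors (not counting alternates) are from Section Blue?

Removed: #134, #136, #137, #140, #143, #145, #148.
Seated jurors 1–8: #135, #138, #139, #141, #142, #144, #146, #147 (alternates #149, #150 not counted).
Of those, in Section Blue: #138, #141, #142, #146 → 4.

4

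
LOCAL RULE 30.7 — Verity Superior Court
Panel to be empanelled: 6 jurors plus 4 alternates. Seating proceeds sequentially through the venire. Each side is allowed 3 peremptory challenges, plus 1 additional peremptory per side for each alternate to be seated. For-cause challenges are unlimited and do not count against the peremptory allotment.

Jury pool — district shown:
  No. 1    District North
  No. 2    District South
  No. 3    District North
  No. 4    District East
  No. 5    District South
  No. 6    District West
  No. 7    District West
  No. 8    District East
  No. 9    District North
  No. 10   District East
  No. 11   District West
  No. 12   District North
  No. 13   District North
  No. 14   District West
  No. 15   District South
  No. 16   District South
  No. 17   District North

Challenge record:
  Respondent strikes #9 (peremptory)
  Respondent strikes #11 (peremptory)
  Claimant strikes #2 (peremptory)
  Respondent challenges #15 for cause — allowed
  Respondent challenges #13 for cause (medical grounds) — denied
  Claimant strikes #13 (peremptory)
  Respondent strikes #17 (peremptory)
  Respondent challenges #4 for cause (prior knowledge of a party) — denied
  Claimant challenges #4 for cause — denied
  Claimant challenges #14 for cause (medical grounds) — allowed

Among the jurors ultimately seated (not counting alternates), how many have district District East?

1

Removed: #2, #9, #11, #13, #14, #15, #17.
Seated jurors 1–6: #1, #3, #4, #5, #6, #7 (alternates #8, #10, #12, #16 not counted).
Of those, in District East: #4 → 1.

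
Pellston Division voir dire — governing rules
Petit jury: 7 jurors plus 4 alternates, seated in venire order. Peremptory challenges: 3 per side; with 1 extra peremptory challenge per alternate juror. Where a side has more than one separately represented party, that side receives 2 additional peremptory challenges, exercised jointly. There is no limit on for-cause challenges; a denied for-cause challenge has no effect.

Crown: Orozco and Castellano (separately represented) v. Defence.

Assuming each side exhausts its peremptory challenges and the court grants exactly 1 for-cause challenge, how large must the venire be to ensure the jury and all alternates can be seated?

Seats to fill: 7 + 4 alternates = 11.
Peremptories — Crown: 3 + 1×4 + 2 = 9; Defence: 3 + 1×4 = 7; total 16.
For-cause removals: 1.
Minimum venire: 11 + 16 + 1 = 28.

28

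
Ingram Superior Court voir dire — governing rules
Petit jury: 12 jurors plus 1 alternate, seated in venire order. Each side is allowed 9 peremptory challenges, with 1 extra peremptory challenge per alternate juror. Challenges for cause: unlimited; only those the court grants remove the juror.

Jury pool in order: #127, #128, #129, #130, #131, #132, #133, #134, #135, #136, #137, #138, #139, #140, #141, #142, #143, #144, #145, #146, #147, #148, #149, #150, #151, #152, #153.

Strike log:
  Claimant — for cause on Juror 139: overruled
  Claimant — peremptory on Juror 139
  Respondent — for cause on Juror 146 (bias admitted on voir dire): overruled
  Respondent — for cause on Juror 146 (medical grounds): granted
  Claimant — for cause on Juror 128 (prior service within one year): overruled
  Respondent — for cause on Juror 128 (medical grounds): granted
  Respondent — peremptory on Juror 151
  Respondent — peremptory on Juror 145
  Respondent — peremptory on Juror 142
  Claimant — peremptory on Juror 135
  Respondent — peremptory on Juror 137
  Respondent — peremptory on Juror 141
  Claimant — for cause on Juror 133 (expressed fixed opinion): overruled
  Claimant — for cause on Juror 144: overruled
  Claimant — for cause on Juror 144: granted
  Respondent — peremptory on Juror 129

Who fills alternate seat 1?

Removed: #128, #129, #135, #137, #139, #141, #142, #144, #145, #146, #151. (#133 stays — for-cause denied.)
Seating in order: seats 1–12 → #127, #130, #131, #132, #133, #134, #136, #138, #140, #143, #147, #148; alternates → #149.
So alternate 1 is #149.

149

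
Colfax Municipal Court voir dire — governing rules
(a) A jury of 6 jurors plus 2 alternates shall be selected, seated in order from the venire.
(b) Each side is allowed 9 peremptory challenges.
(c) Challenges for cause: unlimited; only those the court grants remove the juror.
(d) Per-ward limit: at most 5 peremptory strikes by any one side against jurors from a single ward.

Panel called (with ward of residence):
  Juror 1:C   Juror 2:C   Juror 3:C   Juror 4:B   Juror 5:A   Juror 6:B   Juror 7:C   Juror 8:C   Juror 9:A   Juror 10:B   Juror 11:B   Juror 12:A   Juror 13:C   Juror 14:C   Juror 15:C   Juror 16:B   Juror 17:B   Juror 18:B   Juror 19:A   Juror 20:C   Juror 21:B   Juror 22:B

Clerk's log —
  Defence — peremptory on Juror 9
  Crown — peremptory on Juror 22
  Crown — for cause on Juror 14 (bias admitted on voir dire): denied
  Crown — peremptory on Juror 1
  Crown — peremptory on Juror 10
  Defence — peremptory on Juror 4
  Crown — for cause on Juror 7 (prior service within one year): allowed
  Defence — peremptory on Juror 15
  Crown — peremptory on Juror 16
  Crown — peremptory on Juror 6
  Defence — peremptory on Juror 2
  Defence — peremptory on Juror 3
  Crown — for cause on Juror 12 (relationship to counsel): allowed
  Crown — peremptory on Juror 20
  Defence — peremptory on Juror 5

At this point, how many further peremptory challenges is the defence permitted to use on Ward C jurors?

Defence peremptories so far: #9, #4, #15, #2, #3, #5 — 6 of 9 used, 3 left overall.
Against Ward C: #15, #2, #3 — 3 used; per-ward cap 5 leaves 2.
Binding limit: min(3, 2) = 2.

2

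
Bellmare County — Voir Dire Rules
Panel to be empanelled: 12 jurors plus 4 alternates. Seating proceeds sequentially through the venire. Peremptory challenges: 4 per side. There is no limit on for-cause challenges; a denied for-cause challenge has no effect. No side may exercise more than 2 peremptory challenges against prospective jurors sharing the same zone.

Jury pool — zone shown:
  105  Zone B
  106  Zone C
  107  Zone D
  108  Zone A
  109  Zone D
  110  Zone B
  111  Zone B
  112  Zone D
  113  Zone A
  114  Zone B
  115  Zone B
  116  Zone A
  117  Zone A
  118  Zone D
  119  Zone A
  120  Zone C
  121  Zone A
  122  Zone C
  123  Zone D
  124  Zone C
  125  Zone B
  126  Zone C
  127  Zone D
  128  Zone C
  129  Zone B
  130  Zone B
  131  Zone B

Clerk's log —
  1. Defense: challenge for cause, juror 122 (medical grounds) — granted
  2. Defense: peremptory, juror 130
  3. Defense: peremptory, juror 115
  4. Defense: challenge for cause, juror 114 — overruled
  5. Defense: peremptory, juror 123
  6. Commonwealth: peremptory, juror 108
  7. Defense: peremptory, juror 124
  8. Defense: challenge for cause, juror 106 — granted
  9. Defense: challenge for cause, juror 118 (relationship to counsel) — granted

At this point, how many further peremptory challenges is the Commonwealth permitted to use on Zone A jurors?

Commonwealth peremptories so far: #108 — 1 of 4 used, 3 left overall.
Against Zone A: #108 — 1 used; per-zone cap 2 leaves 1.
Binding limit: min(3, 1) = 1.

1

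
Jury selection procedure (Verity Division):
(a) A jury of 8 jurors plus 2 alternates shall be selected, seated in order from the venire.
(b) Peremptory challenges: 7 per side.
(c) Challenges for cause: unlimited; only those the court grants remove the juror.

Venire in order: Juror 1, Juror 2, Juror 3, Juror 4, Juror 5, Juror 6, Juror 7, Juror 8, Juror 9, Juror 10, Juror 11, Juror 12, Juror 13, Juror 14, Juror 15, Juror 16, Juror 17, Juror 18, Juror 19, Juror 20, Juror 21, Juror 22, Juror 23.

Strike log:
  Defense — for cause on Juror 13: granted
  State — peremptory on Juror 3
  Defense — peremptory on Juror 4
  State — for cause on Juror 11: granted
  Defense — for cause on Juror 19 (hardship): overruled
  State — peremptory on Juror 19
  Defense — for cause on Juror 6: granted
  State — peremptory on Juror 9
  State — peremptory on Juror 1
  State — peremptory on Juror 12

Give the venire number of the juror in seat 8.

Removed: #1, #3, #4, #6, #9, #11, #12, #13, #19.
Filling seats in venire order through position 8: #2, #5, #7, #8, #10, #14, #15, #16.
So seat 8 is #16.

16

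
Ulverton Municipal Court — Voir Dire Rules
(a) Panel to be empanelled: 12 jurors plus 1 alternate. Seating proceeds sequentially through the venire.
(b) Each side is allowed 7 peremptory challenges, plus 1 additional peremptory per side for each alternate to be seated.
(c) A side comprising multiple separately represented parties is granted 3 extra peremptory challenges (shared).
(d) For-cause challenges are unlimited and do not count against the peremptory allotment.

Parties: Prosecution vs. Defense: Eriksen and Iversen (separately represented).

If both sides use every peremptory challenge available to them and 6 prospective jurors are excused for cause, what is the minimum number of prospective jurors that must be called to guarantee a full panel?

38

Seats to fill: 12 + 1 alternates = 13.
Peremptories — Prosecution: 7 + 1×1 = 8; Defense: 7 + 1×1 + 3 = 11; total 19.
For-cause removals: 6.
Minimum venire: 13 + 19 + 6 = 38.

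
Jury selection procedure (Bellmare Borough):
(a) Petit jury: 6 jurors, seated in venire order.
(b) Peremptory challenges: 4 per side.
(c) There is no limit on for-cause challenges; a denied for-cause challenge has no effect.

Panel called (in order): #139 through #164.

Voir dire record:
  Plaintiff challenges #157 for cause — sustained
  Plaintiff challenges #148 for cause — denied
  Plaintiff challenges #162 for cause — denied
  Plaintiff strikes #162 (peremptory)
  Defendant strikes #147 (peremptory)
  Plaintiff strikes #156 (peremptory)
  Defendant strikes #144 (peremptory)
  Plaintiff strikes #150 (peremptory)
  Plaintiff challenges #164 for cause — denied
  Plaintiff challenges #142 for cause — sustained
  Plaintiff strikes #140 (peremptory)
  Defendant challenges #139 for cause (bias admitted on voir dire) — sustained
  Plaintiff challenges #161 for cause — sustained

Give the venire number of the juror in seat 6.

Removed: #139, #140, #142, #144, #147, #150, #156, #157, #161, #162. (#148, #164 stay — for-cause denied.)
Filling seats in venire order through position 6: #141, #143, #145, #146, #148, #149.
So seat 6 is #149.

149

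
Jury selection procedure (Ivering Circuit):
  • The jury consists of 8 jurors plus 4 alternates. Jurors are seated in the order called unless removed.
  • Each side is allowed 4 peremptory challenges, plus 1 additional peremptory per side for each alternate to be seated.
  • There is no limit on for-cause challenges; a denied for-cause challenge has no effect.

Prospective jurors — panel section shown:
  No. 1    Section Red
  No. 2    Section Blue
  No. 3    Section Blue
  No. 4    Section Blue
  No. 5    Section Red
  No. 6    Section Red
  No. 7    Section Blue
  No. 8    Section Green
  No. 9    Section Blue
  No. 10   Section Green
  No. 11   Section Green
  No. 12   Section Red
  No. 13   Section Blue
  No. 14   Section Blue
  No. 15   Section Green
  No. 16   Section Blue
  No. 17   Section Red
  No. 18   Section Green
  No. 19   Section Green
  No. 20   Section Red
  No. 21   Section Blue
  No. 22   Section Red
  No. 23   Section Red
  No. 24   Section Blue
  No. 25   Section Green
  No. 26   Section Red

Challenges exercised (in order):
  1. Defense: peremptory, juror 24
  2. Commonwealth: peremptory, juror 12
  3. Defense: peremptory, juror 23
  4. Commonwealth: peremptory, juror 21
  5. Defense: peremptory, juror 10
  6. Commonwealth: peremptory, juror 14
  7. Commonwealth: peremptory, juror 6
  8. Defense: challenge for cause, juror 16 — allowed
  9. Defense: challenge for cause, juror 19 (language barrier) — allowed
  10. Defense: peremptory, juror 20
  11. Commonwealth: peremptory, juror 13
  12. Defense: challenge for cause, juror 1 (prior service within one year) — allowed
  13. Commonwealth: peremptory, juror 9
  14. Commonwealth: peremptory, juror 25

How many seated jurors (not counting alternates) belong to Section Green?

Removed: #1, #6, #9, #10, #12, #13, #14, #16, #19, #20, #21, #23, #24, #25.
Seated jurors 1–8: #2, #3, #4, #5, #7, #8, #11, #15 (alternates #17, #18, #22, #26 not counted).
Of those, in Section Green: #8, #11, #15 → 3.

3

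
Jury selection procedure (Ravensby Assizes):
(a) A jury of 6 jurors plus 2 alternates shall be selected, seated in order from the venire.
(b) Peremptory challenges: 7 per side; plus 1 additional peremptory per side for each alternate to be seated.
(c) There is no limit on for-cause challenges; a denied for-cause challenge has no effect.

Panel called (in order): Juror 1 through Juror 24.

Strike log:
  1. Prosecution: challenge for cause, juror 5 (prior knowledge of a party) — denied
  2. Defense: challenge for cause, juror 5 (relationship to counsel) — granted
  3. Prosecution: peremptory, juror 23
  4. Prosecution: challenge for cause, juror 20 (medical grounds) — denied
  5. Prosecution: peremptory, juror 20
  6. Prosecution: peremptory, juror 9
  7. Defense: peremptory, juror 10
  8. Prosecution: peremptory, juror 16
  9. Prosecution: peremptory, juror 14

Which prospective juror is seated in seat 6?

7

Removed: #5, #9, #10, #14, #16, #20, #23.
Seating in order: seats 1–6 → #1, #2, #3, #4, #6, #7; alternates → #8, #11.
So seat 6 is #7.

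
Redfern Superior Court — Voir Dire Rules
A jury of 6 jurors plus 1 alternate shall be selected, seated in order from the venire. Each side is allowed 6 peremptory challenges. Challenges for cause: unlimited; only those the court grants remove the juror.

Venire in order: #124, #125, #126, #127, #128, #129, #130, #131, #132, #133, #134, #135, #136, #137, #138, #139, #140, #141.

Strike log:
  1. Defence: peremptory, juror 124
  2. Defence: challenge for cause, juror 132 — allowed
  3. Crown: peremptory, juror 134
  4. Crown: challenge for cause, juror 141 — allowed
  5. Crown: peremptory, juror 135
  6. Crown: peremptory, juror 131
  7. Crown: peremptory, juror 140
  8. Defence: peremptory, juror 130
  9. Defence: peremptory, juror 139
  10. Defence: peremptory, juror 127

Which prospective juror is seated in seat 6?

Removed: #124, #127, #130, #131, #132, #134, #135, #139, #140, #141.
Seating in order: seats 1–6 → #125, #126, #128, #129, #133, #136; alternates → #137.
So seat 6 is #136.

136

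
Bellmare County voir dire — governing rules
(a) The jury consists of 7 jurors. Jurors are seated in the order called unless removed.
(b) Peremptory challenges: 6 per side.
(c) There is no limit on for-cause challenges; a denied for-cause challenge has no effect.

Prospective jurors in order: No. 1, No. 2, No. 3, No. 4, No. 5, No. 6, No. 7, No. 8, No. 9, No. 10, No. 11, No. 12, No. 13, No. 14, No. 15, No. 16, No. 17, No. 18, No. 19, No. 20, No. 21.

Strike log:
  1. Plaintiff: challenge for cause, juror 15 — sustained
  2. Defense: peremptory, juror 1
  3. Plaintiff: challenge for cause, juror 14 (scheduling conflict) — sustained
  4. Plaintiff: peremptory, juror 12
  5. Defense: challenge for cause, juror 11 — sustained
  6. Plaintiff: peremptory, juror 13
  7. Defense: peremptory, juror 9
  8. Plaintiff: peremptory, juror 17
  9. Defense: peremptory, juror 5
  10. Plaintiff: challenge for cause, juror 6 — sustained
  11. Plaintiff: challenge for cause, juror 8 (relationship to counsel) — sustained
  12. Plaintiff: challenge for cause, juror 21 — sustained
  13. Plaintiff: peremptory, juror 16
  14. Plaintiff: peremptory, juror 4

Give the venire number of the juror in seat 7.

Removed: #1, #4, #5, #6, #8, #9, #11, #12, #13, #14, #15, #16, #17, #21.
Seating in order: seats 1–7 → #2, #3, #7, #10, #18, #19, #20.
So seat 7 is #20.

20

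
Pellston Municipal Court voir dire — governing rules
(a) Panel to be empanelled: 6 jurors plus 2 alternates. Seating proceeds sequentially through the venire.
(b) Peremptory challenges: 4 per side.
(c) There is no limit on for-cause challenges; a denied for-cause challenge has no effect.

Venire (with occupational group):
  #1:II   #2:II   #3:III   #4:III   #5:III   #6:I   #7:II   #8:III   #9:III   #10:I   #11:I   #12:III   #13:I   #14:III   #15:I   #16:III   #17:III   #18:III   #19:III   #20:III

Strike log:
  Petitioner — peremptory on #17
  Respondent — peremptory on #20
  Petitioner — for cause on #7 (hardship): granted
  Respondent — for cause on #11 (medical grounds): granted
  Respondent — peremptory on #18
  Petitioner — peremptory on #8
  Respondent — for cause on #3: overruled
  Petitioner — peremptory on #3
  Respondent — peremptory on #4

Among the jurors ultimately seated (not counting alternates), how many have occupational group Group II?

Removed: #3, #4, #7, #8, #11, #17, #18, #20.
Seated jurors 1–6: #1, #2, #5, #6, #9, #10 (alternates #12, #13 not counted).
Of those, in Group II: #1, #2 → 2.

2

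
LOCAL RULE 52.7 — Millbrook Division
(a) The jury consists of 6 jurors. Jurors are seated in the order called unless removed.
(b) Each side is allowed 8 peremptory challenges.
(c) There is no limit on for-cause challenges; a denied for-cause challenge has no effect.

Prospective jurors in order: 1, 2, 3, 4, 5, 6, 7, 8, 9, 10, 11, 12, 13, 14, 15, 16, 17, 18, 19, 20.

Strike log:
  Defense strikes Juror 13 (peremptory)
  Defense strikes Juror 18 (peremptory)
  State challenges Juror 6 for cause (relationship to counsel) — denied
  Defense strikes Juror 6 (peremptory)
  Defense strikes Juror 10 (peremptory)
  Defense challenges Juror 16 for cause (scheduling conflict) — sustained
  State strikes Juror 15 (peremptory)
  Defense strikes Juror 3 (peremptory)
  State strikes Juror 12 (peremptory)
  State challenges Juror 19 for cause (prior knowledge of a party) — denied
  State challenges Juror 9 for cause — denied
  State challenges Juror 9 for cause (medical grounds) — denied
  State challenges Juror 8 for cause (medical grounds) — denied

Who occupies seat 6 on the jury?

Removed: #3, #6, #10, #12, #13, #15, #16, #18. (#8, #9, #19 stay — for-cause denied.)
Filling seats in venire order through position 6: #1, #2, #4, #5, #7, #8.
So seat 6 is #8.

8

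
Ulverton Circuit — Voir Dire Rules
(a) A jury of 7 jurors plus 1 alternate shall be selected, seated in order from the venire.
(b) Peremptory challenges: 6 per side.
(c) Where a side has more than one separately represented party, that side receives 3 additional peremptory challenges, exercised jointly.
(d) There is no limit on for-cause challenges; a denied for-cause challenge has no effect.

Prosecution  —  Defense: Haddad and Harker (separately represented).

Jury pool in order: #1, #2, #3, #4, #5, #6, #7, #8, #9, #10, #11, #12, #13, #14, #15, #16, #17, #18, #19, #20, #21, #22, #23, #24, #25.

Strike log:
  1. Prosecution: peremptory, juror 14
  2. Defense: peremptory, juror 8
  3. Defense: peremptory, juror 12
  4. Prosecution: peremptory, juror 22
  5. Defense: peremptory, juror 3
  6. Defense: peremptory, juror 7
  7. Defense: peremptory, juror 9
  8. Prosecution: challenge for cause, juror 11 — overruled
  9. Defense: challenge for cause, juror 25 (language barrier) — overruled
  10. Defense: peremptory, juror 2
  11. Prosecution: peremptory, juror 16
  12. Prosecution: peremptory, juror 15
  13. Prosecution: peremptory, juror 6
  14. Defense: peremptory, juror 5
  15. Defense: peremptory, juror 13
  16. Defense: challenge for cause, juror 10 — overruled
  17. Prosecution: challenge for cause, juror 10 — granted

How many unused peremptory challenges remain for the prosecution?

1

Prosecution allotment: 6.
Prosecution peremptories used: #14, #22, #16, #15, #6 — 5 (for-cause on #11, #10 don't count).
Remaining: 6 − 5 = 1.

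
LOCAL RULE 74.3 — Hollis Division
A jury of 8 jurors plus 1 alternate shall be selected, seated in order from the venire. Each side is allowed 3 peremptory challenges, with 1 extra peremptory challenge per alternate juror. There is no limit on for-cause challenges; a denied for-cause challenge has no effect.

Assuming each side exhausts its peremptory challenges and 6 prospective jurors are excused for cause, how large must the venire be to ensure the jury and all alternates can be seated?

23

Seats to fill: 8 + 1 alternates = 9.
Peremptories: 3 + 1×1 = 4 per side × 2 sides = 8.
For-cause removals: 6.
Minimum venire: 9 + 8 + 6 = 23.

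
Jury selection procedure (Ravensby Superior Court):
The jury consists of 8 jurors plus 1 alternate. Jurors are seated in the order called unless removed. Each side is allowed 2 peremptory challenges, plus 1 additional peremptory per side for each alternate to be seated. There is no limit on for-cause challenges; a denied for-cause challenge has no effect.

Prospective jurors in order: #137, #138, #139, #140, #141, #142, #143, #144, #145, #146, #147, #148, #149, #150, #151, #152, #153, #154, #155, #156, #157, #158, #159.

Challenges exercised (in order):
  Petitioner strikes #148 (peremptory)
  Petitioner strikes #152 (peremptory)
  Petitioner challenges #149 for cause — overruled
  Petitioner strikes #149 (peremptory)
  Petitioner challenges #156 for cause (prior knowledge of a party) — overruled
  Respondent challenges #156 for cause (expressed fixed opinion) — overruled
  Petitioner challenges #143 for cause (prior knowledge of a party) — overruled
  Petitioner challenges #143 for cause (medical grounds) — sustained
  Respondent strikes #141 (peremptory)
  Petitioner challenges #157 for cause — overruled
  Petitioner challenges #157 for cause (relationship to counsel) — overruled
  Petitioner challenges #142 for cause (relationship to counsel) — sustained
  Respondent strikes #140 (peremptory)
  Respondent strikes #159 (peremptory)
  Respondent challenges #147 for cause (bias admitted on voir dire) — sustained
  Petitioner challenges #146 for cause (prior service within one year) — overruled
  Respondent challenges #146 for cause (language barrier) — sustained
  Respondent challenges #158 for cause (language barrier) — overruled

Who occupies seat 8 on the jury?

153

Removed: #140, #141, #142, #143, #146, #147, #148, #149, #152, #159. (#156, #157, #158 stay — for-cause denied.)
Seating in order: seats 1–8 → #137, #138, #139, #144, #145, #150, #151, #153; alternates → #154.
So seat 8 is #153.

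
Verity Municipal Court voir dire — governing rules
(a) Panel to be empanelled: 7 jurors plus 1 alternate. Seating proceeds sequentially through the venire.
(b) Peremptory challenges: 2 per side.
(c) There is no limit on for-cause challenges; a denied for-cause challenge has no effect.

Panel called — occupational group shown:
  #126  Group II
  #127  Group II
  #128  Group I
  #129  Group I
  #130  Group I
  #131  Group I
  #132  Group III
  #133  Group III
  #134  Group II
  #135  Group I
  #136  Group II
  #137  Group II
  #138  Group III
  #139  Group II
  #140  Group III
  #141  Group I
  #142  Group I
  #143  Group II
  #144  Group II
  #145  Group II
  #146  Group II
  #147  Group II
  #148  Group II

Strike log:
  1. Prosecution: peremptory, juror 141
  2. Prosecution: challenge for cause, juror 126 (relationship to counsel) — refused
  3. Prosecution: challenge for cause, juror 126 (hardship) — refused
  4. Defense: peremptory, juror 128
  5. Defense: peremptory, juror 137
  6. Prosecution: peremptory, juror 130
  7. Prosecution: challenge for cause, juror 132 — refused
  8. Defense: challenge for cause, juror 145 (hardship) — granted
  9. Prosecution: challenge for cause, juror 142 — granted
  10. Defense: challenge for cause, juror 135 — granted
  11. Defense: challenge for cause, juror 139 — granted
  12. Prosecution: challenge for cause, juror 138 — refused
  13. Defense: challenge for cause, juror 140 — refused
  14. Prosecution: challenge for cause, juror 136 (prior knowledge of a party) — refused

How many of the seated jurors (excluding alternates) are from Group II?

3

Removed: #128, #130, #135, #137, #139, #141, #142, #145.
Seated jurors 1–7: #126, #127, #129, #131, #132, #133, #134 (alternates #136 not counted).
Of those, in Group II: #126, #127, #134 → 3.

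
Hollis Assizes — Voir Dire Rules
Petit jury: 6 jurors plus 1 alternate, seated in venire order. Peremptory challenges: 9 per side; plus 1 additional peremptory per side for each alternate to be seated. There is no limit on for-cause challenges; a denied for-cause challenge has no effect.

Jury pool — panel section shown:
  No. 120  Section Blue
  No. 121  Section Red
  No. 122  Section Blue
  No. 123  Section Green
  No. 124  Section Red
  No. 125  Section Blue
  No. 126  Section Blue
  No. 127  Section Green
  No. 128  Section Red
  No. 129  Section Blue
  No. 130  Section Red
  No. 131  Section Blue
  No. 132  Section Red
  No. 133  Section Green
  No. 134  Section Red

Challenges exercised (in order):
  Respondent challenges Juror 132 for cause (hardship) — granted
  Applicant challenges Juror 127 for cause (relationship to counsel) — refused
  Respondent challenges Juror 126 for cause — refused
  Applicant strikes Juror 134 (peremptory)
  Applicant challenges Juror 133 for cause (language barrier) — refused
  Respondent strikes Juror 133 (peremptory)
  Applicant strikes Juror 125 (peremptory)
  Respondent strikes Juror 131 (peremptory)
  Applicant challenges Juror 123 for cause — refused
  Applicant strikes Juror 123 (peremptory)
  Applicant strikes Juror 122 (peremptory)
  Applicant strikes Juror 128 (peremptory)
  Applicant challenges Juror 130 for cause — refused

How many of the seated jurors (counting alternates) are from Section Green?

Removed: #122, #123, #125, #128, #131, #132, #133, #134.
Seated (7 incl. alternates): #120, #121, #124, #126, #127, #129, #130.
Of those, in Section Green: #127 → 1.

1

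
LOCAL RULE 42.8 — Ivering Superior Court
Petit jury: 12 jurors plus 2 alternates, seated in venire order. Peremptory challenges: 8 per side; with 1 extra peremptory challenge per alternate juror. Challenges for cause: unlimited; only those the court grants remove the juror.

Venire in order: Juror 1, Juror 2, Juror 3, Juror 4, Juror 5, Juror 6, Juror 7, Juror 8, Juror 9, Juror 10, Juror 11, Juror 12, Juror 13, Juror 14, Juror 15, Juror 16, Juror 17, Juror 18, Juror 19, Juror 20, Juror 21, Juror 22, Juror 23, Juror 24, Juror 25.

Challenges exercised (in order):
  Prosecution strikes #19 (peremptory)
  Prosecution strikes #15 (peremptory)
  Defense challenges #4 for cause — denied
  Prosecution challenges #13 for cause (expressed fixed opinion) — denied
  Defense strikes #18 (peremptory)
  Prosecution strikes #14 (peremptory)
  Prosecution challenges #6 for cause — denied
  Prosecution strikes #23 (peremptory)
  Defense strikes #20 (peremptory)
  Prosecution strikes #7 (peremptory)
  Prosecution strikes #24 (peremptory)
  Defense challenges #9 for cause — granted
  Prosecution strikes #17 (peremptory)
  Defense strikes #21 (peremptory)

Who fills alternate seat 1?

Removed: #7, #9, #14, #15, #17, #18, #19, #20, #21, #23, #24. (#4, #6, #13 stay — for-cause denied.)
Filling seats in venire order through position 13: #1, #2, #3, #4, #5, #6, #8, #10, #11, #12, #13, #16, #22.
So alternate 1 is #22.

22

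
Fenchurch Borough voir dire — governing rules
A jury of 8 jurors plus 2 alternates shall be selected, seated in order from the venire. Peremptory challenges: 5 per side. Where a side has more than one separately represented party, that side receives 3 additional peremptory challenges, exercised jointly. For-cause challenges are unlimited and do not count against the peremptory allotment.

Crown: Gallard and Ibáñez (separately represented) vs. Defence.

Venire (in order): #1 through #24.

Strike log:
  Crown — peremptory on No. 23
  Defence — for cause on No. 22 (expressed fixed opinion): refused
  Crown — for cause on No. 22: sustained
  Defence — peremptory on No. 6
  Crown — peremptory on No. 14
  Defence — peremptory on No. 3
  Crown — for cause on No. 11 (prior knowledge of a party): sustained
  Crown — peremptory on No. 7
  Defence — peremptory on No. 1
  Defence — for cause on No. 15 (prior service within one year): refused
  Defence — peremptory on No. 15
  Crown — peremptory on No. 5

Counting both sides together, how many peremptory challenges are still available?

5

Crown allotment: 5 base + 3 multi-party = 8. Defence allotment: 5.
Crown peremptories used: #23, #14, #7, #5 — 4 (for-cause on #22, #11 don't count).
Defence peremptories used: #6, #3, #1, #15 — 4 (for-cause on #22, #15 don't count).
Remaining: (8 − 4) + (5 − 4) = 5.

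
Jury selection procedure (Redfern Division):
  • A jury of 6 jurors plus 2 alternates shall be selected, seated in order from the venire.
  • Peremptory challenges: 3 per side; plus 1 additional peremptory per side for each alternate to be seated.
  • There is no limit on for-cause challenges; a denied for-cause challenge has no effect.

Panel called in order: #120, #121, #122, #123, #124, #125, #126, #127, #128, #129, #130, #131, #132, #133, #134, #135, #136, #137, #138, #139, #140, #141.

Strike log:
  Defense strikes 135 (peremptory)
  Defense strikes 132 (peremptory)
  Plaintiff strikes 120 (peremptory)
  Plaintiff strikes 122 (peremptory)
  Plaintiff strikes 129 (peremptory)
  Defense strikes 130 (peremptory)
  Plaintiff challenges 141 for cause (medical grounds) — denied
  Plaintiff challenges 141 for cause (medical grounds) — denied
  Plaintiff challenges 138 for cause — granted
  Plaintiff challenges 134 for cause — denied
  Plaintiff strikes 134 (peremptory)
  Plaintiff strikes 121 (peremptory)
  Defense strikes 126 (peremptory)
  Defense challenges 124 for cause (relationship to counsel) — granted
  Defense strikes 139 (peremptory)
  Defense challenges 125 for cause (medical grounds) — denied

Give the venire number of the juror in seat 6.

Removed: #120, #121, #122, #124, #126, #129, #130, #132, #134, #135, #138, #139. (#125, #141 stay — for-cause denied.)
Seating in order: seats 1–6 → #123, #125, #127, #128, #131, #133; alternates → #136, #137.
So seat 6 is #133.

133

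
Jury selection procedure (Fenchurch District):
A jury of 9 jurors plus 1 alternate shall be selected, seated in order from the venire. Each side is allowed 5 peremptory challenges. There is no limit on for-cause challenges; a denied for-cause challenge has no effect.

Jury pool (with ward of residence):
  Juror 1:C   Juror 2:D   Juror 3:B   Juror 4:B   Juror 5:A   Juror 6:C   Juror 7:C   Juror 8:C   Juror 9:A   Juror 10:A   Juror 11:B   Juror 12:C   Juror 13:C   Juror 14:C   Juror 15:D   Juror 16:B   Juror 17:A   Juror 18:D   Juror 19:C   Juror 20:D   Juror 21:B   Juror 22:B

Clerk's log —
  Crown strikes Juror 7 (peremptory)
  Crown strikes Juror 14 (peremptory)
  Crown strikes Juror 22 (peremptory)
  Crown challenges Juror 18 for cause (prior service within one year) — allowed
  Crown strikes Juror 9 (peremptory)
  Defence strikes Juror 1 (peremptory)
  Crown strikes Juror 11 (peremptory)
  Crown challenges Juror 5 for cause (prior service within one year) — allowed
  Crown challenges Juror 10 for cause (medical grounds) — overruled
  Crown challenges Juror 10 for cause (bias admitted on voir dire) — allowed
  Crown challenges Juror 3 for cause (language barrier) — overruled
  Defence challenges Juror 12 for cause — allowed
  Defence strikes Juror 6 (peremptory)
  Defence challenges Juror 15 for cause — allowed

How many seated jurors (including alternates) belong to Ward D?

2

Removed: #1, #5, #6, #7, #9, #10, #11, #12, #14, #15, #18, #22.
Seated (10 incl. alternates): #2, #3, #4, #8, #13, #16, #17, #19, #20, #21.
Of those, in Ward D: #2, #20 → 2.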